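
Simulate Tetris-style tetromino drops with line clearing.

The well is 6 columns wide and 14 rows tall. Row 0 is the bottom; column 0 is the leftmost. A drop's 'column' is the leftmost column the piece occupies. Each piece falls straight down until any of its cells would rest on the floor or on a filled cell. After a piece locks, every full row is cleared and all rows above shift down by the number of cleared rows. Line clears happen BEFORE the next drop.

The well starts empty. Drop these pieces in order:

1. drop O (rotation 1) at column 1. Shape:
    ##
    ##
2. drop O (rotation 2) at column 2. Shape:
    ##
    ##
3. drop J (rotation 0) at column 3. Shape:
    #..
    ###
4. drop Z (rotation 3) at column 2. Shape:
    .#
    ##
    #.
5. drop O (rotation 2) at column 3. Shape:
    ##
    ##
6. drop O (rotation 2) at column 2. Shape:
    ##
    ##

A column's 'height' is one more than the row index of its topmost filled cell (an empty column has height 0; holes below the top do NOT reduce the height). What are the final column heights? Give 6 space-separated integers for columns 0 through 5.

Drop 1: O rot1 at col 1 lands with bottom-row=0; cleared 0 line(s) (total 0); column heights now [0 2 2 0 0 0], max=2
Drop 2: O rot2 at col 2 lands with bottom-row=2; cleared 0 line(s) (total 0); column heights now [0 2 4 4 0 0], max=4
Drop 3: J rot0 at col 3 lands with bottom-row=4; cleared 0 line(s) (total 0); column heights now [0 2 4 6 5 5], max=6
Drop 4: Z rot3 at col 2 lands with bottom-row=5; cleared 0 line(s) (total 0); column heights now [0 2 7 8 5 5], max=8
Drop 5: O rot2 at col 3 lands with bottom-row=8; cleared 0 line(s) (total 0); column heights now [0 2 7 10 10 5], max=10
Drop 6: O rot2 at col 2 lands with bottom-row=10; cleared 0 line(s) (total 0); column heights now [0 2 12 12 10 5], max=12

Answer: 0 2 12 12 10 5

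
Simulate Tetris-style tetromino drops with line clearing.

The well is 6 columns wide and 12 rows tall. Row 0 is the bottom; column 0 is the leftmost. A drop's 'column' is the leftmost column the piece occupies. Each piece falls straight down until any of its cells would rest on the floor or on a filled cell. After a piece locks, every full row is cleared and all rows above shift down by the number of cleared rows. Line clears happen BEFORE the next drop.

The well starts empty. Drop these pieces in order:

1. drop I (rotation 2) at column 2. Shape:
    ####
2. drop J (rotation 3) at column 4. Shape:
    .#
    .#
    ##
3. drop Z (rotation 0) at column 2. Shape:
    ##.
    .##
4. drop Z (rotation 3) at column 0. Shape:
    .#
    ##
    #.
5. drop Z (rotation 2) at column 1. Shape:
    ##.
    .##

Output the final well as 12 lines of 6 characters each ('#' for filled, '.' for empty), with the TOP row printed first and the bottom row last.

Answer: ......
......
......
......
......
......
.##...
..##..
..##.#
.#.###
##..##
#.####

Derivation:
Drop 1: I rot2 at col 2 lands with bottom-row=0; cleared 0 line(s) (total 0); column heights now [0 0 1 1 1 1], max=1
Drop 2: J rot3 at col 4 lands with bottom-row=1; cleared 0 line(s) (total 0); column heights now [0 0 1 1 2 4], max=4
Drop 3: Z rot0 at col 2 lands with bottom-row=2; cleared 0 line(s) (total 0); column heights now [0 0 4 4 3 4], max=4
Drop 4: Z rot3 at col 0 lands with bottom-row=0; cleared 0 line(s) (total 0); column heights now [2 3 4 4 3 4], max=4
Drop 5: Z rot2 at col 1 lands with bottom-row=4; cleared 0 line(s) (total 0); column heights now [2 6 6 5 3 4], max=6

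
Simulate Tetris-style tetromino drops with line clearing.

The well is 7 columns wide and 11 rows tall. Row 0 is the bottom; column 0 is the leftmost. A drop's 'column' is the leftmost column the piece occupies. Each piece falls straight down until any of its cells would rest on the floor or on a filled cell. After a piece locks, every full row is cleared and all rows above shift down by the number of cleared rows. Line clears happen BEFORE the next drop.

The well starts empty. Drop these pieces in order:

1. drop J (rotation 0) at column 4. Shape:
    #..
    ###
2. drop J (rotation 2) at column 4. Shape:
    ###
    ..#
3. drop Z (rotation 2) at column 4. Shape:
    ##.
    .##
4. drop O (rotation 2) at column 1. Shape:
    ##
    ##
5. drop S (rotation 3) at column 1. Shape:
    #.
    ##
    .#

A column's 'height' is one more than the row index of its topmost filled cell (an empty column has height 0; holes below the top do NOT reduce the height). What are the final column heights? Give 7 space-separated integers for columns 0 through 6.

Answer: 0 5 4 0 5 5 4

Derivation:
Drop 1: J rot0 at col 4 lands with bottom-row=0; cleared 0 line(s) (total 0); column heights now [0 0 0 0 2 1 1], max=2
Drop 2: J rot2 at col 4 lands with bottom-row=1; cleared 0 line(s) (total 0); column heights now [0 0 0 0 3 3 3], max=3
Drop 3: Z rot2 at col 4 lands with bottom-row=3; cleared 0 line(s) (total 0); column heights now [0 0 0 0 5 5 4], max=5
Drop 4: O rot2 at col 1 lands with bottom-row=0; cleared 0 line(s) (total 0); column heights now [0 2 2 0 5 5 4], max=5
Drop 5: S rot3 at col 1 lands with bottom-row=2; cleared 0 line(s) (total 0); column heights now [0 5 4 0 5 5 4], max=5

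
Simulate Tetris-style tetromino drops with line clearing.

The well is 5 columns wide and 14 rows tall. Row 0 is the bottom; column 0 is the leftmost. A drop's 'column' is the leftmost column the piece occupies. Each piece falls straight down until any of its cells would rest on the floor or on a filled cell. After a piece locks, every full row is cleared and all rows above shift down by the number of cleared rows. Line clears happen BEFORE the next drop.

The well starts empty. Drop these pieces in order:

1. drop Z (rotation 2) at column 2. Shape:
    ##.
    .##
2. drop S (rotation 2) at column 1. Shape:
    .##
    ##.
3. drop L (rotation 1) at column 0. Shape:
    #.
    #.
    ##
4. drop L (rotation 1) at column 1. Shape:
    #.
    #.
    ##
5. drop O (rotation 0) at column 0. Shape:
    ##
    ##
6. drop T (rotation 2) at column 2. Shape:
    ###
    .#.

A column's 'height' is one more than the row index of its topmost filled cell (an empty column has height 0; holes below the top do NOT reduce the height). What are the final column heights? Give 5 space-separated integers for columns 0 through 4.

Answer: 8 8 5 5 1

Derivation:
Drop 1: Z rot2 at col 2 lands with bottom-row=0; cleared 0 line(s) (total 0); column heights now [0 0 2 2 1], max=2
Drop 2: S rot2 at col 1 lands with bottom-row=2; cleared 0 line(s) (total 0); column heights now [0 3 4 4 1], max=4
Drop 3: L rot1 at col 0 lands with bottom-row=3; cleared 0 line(s) (total 0); column heights now [6 4 4 4 1], max=6
Drop 4: L rot1 at col 1 lands with bottom-row=4; cleared 0 line(s) (total 0); column heights now [6 7 5 4 1], max=7
Drop 5: O rot0 at col 0 lands with bottom-row=7; cleared 0 line(s) (total 0); column heights now [9 9 5 4 1], max=9
Drop 6: T rot2 at col 2 lands with bottom-row=4; cleared 1 line(s) (total 1); column heights now [8 8 5 5 1], max=8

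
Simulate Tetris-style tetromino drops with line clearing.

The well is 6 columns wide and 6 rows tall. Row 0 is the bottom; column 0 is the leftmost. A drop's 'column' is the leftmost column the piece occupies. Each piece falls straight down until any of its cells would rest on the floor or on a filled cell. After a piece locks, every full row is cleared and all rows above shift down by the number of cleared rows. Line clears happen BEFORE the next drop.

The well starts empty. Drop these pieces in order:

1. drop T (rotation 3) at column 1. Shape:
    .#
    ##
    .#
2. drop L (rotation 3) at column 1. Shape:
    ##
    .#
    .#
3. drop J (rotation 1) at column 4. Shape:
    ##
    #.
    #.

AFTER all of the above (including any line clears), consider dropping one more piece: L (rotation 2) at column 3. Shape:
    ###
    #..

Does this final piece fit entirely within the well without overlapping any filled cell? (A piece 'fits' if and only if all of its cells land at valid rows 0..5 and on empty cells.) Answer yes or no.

Answer: yes

Derivation:
Drop 1: T rot3 at col 1 lands with bottom-row=0; cleared 0 line(s) (total 0); column heights now [0 2 3 0 0 0], max=3
Drop 2: L rot3 at col 1 lands with bottom-row=3; cleared 0 line(s) (total 0); column heights now [0 6 6 0 0 0], max=6
Drop 3: J rot1 at col 4 lands with bottom-row=0; cleared 0 line(s) (total 0); column heights now [0 6 6 0 3 3], max=6
Test piece L rot2 at col 3 (width 3): heights before test = [0 6 6 0 3 3]; fits = True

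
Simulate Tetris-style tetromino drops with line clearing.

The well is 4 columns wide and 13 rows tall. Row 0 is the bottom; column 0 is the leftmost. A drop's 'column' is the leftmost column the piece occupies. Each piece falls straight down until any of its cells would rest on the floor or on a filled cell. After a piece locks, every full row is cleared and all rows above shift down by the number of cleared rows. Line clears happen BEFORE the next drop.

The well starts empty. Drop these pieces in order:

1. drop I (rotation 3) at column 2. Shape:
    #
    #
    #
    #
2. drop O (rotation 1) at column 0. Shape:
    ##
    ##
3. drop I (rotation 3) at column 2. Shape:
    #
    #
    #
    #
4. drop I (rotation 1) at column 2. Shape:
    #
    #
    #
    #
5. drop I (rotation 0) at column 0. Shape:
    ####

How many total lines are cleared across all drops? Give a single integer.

Drop 1: I rot3 at col 2 lands with bottom-row=0; cleared 0 line(s) (total 0); column heights now [0 0 4 0], max=4
Drop 2: O rot1 at col 0 lands with bottom-row=0; cleared 0 line(s) (total 0); column heights now [2 2 4 0], max=4
Drop 3: I rot3 at col 2 lands with bottom-row=4; cleared 0 line(s) (total 0); column heights now [2 2 8 0], max=8
Drop 4: I rot1 at col 2 lands with bottom-row=8; cleared 0 line(s) (total 0); column heights now [2 2 12 0], max=12
Drop 5: I rot0 at col 0 lands with bottom-row=12; cleared 1 line(s) (total 1); column heights now [2 2 12 0], max=12

Answer: 1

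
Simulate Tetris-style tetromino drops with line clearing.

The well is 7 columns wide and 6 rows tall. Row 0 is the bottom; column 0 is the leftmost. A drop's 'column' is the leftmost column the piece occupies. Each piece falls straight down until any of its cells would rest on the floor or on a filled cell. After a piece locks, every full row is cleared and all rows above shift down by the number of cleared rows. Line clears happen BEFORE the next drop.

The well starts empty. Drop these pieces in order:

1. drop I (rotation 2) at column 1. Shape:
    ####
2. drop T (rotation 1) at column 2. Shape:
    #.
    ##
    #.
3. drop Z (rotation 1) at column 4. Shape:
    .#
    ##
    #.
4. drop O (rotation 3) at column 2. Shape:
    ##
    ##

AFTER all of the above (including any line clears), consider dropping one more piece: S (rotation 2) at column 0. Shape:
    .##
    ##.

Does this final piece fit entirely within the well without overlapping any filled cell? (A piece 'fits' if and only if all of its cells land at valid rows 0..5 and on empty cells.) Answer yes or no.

Drop 1: I rot2 at col 1 lands with bottom-row=0; cleared 0 line(s) (total 0); column heights now [0 1 1 1 1 0 0], max=1
Drop 2: T rot1 at col 2 lands with bottom-row=1; cleared 0 line(s) (total 0); column heights now [0 1 4 3 1 0 0], max=4
Drop 3: Z rot1 at col 4 lands with bottom-row=1; cleared 0 line(s) (total 0); column heights now [0 1 4 3 3 4 0], max=4
Drop 4: O rot3 at col 2 lands with bottom-row=4; cleared 0 line(s) (total 0); column heights now [0 1 6 6 3 4 0], max=6
Test piece S rot2 at col 0 (width 3): heights before test = [0 1 6 6 3 4 0]; fits = False

Answer: no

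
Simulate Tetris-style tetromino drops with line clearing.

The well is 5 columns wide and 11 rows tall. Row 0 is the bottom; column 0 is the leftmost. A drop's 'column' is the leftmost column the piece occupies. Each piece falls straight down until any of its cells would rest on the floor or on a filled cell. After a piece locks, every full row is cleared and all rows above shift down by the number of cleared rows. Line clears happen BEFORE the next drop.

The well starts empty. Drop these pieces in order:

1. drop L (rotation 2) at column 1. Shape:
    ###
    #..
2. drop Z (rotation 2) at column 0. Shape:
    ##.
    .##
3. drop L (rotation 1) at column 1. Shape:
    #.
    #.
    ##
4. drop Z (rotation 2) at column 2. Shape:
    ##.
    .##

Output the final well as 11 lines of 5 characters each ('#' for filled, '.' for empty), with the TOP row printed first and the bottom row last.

Drop 1: L rot2 at col 1 lands with bottom-row=0; cleared 0 line(s) (total 0); column heights now [0 2 2 2 0], max=2
Drop 2: Z rot2 at col 0 lands with bottom-row=2; cleared 0 line(s) (total 0); column heights now [4 4 3 2 0], max=4
Drop 3: L rot1 at col 1 lands with bottom-row=4; cleared 0 line(s) (total 0); column heights now [4 7 5 2 0], max=7
Drop 4: Z rot2 at col 2 lands with bottom-row=4; cleared 0 line(s) (total 0); column heights now [4 7 6 6 5], max=7

Answer: .....
.....
.....
.....
.#...
.###.
.####
##...
.##..
.###.
.#...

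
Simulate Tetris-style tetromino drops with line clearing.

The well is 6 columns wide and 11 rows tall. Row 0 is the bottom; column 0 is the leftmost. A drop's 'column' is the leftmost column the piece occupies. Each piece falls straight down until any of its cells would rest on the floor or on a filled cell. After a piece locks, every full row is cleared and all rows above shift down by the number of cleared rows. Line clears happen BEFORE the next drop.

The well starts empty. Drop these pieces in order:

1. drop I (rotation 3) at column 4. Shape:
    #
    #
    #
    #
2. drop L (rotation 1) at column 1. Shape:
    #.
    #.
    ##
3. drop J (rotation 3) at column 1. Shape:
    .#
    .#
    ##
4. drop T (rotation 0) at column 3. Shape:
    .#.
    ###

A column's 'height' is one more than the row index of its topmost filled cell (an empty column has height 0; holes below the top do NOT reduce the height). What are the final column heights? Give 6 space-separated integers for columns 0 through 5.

Drop 1: I rot3 at col 4 lands with bottom-row=0; cleared 0 line(s) (total 0); column heights now [0 0 0 0 4 0], max=4
Drop 2: L rot1 at col 1 lands with bottom-row=0; cleared 0 line(s) (total 0); column heights now [0 3 1 0 4 0], max=4
Drop 3: J rot3 at col 1 lands with bottom-row=3; cleared 0 line(s) (total 0); column heights now [0 4 6 0 4 0], max=6
Drop 4: T rot0 at col 3 lands with bottom-row=4; cleared 0 line(s) (total 0); column heights now [0 4 6 5 6 5], max=6

Answer: 0 4 6 5 6 5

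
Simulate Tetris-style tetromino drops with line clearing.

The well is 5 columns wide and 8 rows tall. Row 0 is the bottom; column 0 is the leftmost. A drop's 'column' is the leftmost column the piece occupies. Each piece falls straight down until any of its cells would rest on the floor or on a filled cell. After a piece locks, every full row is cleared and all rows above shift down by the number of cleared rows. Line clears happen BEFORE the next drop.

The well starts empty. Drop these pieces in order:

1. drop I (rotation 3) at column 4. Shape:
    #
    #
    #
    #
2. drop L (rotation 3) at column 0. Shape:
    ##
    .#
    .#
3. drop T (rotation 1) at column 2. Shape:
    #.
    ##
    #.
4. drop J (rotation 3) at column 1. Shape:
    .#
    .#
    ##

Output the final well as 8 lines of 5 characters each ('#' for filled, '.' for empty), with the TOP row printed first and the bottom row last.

Answer: .....
.....
..#..
..#..
.##.#
###.#
.####
.##.#

Derivation:
Drop 1: I rot3 at col 4 lands with bottom-row=0; cleared 0 line(s) (total 0); column heights now [0 0 0 0 4], max=4
Drop 2: L rot3 at col 0 lands with bottom-row=0; cleared 0 line(s) (total 0); column heights now [3 3 0 0 4], max=4
Drop 3: T rot1 at col 2 lands with bottom-row=0; cleared 0 line(s) (total 0); column heights now [3 3 3 2 4], max=4
Drop 4: J rot3 at col 1 lands with bottom-row=3; cleared 0 line(s) (total 0); column heights now [3 4 6 2 4], max=6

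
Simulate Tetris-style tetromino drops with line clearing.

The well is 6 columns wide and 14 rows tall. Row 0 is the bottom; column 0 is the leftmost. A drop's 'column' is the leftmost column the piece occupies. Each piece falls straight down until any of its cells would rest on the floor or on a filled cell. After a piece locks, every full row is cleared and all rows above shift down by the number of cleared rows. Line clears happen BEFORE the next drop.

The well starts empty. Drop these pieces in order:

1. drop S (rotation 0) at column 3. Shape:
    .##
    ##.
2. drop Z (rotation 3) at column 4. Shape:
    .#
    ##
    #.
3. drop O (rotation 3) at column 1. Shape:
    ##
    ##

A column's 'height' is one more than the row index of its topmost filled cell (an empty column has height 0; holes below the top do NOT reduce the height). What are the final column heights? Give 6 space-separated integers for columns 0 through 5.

Drop 1: S rot0 at col 3 lands with bottom-row=0; cleared 0 line(s) (total 0); column heights now [0 0 0 1 2 2], max=2
Drop 2: Z rot3 at col 4 lands with bottom-row=2; cleared 0 line(s) (total 0); column heights now [0 0 0 1 4 5], max=5
Drop 3: O rot3 at col 1 lands with bottom-row=0; cleared 0 line(s) (total 0); column heights now [0 2 2 1 4 5], max=5

Answer: 0 2 2 1 4 5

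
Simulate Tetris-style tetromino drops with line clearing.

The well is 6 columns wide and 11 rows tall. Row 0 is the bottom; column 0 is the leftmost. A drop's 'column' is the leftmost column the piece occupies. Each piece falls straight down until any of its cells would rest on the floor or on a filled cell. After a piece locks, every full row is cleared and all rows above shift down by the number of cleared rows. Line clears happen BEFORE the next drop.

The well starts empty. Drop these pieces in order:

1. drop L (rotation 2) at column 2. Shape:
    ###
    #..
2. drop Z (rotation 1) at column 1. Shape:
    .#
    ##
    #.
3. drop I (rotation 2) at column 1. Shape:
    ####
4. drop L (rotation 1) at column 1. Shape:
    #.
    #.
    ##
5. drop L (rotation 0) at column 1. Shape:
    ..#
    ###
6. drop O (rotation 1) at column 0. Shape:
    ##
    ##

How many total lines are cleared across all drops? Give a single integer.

Drop 1: L rot2 at col 2 lands with bottom-row=0; cleared 0 line(s) (total 0); column heights now [0 0 2 2 2 0], max=2
Drop 2: Z rot1 at col 1 lands with bottom-row=1; cleared 0 line(s) (total 0); column heights now [0 3 4 2 2 0], max=4
Drop 3: I rot2 at col 1 lands with bottom-row=4; cleared 0 line(s) (total 0); column heights now [0 5 5 5 5 0], max=5
Drop 4: L rot1 at col 1 lands with bottom-row=5; cleared 0 line(s) (total 0); column heights now [0 8 6 5 5 0], max=8
Drop 5: L rot0 at col 1 lands with bottom-row=8; cleared 0 line(s) (total 0); column heights now [0 9 9 10 5 0], max=10
Drop 6: O rot1 at col 0 lands with bottom-row=9; cleared 0 line(s) (total 0); column heights now [11 11 9 10 5 0], max=11

Answer: 0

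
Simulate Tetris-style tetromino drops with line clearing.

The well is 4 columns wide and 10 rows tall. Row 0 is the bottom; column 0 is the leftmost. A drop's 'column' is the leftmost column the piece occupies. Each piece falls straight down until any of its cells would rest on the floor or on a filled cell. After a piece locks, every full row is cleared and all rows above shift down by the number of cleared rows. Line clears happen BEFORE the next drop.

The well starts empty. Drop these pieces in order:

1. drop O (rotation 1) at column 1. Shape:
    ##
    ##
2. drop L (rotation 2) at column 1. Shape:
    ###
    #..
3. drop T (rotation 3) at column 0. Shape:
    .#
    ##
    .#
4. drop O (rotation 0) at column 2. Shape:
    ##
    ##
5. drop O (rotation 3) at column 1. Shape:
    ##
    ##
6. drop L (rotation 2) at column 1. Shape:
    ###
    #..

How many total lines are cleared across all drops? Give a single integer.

Drop 1: O rot1 at col 1 lands with bottom-row=0; cleared 0 line(s) (total 0); column heights now [0 2 2 0], max=2
Drop 2: L rot2 at col 1 lands with bottom-row=2; cleared 0 line(s) (total 0); column heights now [0 4 4 4], max=4
Drop 3: T rot3 at col 0 lands with bottom-row=4; cleared 0 line(s) (total 0); column heights now [6 7 4 4], max=7
Drop 4: O rot0 at col 2 lands with bottom-row=4; cleared 1 line(s) (total 1); column heights now [0 6 5 5], max=6
Drop 5: O rot3 at col 1 lands with bottom-row=6; cleared 0 line(s) (total 1); column heights now [0 8 8 5], max=8
Drop 6: L rot2 at col 1 lands with bottom-row=8; cleared 0 line(s) (total 1); column heights now [0 10 10 10], max=10

Answer: 1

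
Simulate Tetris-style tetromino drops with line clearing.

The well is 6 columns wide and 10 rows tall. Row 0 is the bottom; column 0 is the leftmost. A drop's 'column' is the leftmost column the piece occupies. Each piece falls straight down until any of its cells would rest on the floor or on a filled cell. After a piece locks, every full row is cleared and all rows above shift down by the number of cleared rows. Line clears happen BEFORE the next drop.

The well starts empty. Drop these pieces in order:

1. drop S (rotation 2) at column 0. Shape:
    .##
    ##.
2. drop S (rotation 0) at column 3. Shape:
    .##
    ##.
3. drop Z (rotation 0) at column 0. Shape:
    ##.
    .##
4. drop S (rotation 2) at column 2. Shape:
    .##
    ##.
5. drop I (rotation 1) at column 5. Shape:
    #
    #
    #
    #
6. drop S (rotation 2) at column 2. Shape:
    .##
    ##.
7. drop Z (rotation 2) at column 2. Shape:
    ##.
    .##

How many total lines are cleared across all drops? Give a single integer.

Answer: 0

Derivation:
Drop 1: S rot2 at col 0 lands with bottom-row=0; cleared 0 line(s) (total 0); column heights now [1 2 2 0 0 0], max=2
Drop 2: S rot0 at col 3 lands with bottom-row=0; cleared 0 line(s) (total 0); column heights now [1 2 2 1 2 2], max=2
Drop 3: Z rot0 at col 0 lands with bottom-row=2; cleared 0 line(s) (total 0); column heights now [4 4 3 1 2 2], max=4
Drop 4: S rot2 at col 2 lands with bottom-row=3; cleared 0 line(s) (total 0); column heights now [4 4 4 5 5 2], max=5
Drop 5: I rot1 at col 5 lands with bottom-row=2; cleared 0 line(s) (total 0); column heights now [4 4 4 5 5 6], max=6
Drop 6: S rot2 at col 2 lands with bottom-row=5; cleared 0 line(s) (total 0); column heights now [4 4 6 7 7 6], max=7
Drop 7: Z rot2 at col 2 lands with bottom-row=7; cleared 0 line(s) (total 0); column heights now [4 4 9 9 8 6], max=9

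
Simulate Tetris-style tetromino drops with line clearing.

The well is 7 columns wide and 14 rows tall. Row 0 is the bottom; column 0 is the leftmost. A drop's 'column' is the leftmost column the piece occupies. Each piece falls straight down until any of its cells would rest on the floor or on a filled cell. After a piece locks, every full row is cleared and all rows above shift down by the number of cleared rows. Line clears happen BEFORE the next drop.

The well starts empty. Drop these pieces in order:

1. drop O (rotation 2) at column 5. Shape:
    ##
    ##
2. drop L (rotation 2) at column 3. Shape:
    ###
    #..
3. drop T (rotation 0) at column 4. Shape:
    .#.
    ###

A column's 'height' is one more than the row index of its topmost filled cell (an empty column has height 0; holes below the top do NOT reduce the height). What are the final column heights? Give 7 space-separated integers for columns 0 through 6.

Drop 1: O rot2 at col 5 lands with bottom-row=0; cleared 0 line(s) (total 0); column heights now [0 0 0 0 0 2 2], max=2
Drop 2: L rot2 at col 3 lands with bottom-row=1; cleared 0 line(s) (total 0); column heights now [0 0 0 3 3 3 2], max=3
Drop 3: T rot0 at col 4 lands with bottom-row=3; cleared 0 line(s) (total 0); column heights now [0 0 0 3 4 5 4], max=5

Answer: 0 0 0 3 4 5 4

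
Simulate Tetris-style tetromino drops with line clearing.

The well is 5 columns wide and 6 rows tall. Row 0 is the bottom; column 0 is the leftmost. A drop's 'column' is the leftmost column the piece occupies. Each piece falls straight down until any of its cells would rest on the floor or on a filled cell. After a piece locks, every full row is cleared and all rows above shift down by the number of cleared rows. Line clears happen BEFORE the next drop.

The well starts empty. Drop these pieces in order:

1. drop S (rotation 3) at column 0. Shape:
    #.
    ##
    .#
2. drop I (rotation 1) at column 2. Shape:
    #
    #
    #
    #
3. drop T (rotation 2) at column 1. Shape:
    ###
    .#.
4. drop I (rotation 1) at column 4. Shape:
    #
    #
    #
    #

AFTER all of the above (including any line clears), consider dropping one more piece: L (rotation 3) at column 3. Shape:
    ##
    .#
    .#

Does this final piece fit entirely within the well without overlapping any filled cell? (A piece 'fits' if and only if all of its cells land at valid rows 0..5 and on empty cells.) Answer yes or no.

Drop 1: S rot3 at col 0 lands with bottom-row=0; cleared 0 line(s) (total 0); column heights now [3 2 0 0 0], max=3
Drop 2: I rot1 at col 2 lands with bottom-row=0; cleared 0 line(s) (total 0); column heights now [3 2 4 0 0], max=4
Drop 3: T rot2 at col 1 lands with bottom-row=4; cleared 0 line(s) (total 0); column heights now [3 6 6 6 0], max=6
Drop 4: I rot1 at col 4 lands with bottom-row=0; cleared 0 line(s) (total 0); column heights now [3 6 6 6 4], max=6
Test piece L rot3 at col 3 (width 2): heights before test = [3 6 6 6 4]; fits = False

Answer: no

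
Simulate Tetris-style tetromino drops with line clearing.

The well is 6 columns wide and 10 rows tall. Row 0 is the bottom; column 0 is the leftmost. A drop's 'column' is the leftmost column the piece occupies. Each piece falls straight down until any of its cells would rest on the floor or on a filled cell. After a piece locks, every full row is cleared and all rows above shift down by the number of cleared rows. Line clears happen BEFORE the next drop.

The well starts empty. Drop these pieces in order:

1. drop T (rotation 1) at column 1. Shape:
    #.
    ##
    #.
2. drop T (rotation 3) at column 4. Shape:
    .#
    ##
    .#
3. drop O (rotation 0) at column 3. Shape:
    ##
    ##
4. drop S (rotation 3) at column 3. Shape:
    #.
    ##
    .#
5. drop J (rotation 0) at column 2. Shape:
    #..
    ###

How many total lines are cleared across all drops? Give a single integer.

Answer: 0

Derivation:
Drop 1: T rot1 at col 1 lands with bottom-row=0; cleared 0 line(s) (total 0); column heights now [0 3 2 0 0 0], max=3
Drop 2: T rot3 at col 4 lands with bottom-row=0; cleared 0 line(s) (total 0); column heights now [0 3 2 0 2 3], max=3
Drop 3: O rot0 at col 3 lands with bottom-row=2; cleared 0 line(s) (total 0); column heights now [0 3 2 4 4 3], max=4
Drop 4: S rot3 at col 3 lands with bottom-row=4; cleared 0 line(s) (total 0); column heights now [0 3 2 7 6 3], max=7
Drop 5: J rot0 at col 2 lands with bottom-row=7; cleared 0 line(s) (total 0); column heights now [0 3 9 8 8 3], max=9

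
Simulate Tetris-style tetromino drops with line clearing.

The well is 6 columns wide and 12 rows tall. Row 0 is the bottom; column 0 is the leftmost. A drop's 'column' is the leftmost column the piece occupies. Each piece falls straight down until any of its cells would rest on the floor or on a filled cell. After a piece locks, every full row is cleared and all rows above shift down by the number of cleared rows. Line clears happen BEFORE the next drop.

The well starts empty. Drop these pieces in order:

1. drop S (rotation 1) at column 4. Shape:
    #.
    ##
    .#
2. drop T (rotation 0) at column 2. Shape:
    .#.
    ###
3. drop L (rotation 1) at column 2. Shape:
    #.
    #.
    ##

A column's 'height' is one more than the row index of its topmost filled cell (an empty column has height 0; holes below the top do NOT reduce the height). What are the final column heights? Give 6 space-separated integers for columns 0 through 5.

Drop 1: S rot1 at col 4 lands with bottom-row=0; cleared 0 line(s) (total 0); column heights now [0 0 0 0 3 2], max=3
Drop 2: T rot0 at col 2 lands with bottom-row=3; cleared 0 line(s) (total 0); column heights now [0 0 4 5 4 2], max=5
Drop 3: L rot1 at col 2 lands with bottom-row=5; cleared 0 line(s) (total 0); column heights now [0 0 8 6 4 2], max=8

Answer: 0 0 8 6 4 2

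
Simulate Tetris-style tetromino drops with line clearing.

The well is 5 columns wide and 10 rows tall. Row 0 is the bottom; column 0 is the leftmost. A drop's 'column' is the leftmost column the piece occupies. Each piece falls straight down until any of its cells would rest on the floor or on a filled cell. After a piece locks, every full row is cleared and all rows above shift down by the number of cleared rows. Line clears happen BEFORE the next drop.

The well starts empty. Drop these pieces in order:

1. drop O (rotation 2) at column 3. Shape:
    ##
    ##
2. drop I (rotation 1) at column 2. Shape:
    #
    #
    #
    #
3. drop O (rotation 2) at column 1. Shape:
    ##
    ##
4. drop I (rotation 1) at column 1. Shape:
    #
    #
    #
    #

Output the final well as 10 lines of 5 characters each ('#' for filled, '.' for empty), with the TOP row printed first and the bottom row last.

Drop 1: O rot2 at col 3 lands with bottom-row=0; cleared 0 line(s) (total 0); column heights now [0 0 0 2 2], max=2
Drop 2: I rot1 at col 2 lands with bottom-row=0; cleared 0 line(s) (total 0); column heights now [0 0 4 2 2], max=4
Drop 3: O rot2 at col 1 lands with bottom-row=4; cleared 0 line(s) (total 0); column heights now [0 6 6 2 2], max=6
Drop 4: I rot1 at col 1 lands with bottom-row=6; cleared 0 line(s) (total 0); column heights now [0 10 6 2 2], max=10

Answer: .#...
.#...
.#...
.#...
.##..
.##..
..#..
..#..
..###
..###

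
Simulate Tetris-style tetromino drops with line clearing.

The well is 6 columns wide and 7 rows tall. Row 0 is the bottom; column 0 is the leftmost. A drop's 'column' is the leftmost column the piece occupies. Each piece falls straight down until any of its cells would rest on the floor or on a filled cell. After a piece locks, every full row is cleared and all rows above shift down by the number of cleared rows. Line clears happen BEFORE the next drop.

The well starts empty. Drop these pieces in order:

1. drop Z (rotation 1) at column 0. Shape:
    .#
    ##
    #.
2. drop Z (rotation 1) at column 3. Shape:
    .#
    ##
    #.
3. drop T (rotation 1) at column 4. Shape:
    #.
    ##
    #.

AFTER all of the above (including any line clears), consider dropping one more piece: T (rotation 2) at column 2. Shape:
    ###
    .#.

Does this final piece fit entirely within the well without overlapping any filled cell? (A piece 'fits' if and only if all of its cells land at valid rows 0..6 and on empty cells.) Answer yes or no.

Answer: yes

Derivation:
Drop 1: Z rot1 at col 0 lands with bottom-row=0; cleared 0 line(s) (total 0); column heights now [2 3 0 0 0 0], max=3
Drop 2: Z rot1 at col 3 lands with bottom-row=0; cleared 0 line(s) (total 0); column heights now [2 3 0 2 3 0], max=3
Drop 3: T rot1 at col 4 lands with bottom-row=3; cleared 0 line(s) (total 0); column heights now [2 3 0 2 6 5], max=6
Test piece T rot2 at col 2 (width 3): heights before test = [2 3 0 2 6 5]; fits = True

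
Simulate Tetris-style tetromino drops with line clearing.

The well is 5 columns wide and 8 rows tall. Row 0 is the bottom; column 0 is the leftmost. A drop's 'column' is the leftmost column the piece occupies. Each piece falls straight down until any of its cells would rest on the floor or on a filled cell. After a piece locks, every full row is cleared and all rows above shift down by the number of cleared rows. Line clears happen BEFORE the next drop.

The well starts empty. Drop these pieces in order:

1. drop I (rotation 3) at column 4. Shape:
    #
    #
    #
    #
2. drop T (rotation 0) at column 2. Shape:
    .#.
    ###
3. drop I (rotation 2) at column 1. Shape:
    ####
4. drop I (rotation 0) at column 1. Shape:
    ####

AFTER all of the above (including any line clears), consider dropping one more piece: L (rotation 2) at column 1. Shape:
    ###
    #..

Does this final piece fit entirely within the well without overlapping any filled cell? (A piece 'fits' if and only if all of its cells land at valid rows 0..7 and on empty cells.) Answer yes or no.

Drop 1: I rot3 at col 4 lands with bottom-row=0; cleared 0 line(s) (total 0); column heights now [0 0 0 0 4], max=4
Drop 2: T rot0 at col 2 lands with bottom-row=4; cleared 0 line(s) (total 0); column heights now [0 0 5 6 5], max=6
Drop 3: I rot2 at col 1 lands with bottom-row=6; cleared 0 line(s) (total 0); column heights now [0 7 7 7 7], max=7
Drop 4: I rot0 at col 1 lands with bottom-row=7; cleared 0 line(s) (total 0); column heights now [0 8 8 8 8], max=8
Test piece L rot2 at col 1 (width 3): heights before test = [0 8 8 8 8]; fits = False

Answer: no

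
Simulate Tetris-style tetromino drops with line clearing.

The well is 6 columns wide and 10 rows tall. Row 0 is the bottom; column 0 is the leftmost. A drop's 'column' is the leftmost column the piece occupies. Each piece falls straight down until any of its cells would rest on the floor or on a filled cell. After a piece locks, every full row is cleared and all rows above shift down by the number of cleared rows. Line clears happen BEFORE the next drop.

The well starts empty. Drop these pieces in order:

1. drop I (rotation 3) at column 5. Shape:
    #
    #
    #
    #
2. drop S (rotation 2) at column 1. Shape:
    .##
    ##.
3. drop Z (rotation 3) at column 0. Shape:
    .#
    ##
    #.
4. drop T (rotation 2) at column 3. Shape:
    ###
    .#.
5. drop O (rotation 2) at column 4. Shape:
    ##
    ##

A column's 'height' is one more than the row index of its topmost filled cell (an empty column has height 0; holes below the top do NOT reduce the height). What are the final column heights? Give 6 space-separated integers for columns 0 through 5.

Drop 1: I rot3 at col 5 lands with bottom-row=0; cleared 0 line(s) (total 0); column heights now [0 0 0 0 0 4], max=4
Drop 2: S rot2 at col 1 lands with bottom-row=0; cleared 0 line(s) (total 0); column heights now [0 1 2 2 0 4], max=4
Drop 3: Z rot3 at col 0 lands with bottom-row=0; cleared 0 line(s) (total 0); column heights now [2 3 2 2 0 4], max=4
Drop 4: T rot2 at col 3 lands with bottom-row=3; cleared 0 line(s) (total 0); column heights now [2 3 2 5 5 5], max=5
Drop 5: O rot2 at col 4 lands with bottom-row=5; cleared 0 line(s) (total 0); column heights now [2 3 2 5 7 7], max=7

Answer: 2 3 2 5 7 7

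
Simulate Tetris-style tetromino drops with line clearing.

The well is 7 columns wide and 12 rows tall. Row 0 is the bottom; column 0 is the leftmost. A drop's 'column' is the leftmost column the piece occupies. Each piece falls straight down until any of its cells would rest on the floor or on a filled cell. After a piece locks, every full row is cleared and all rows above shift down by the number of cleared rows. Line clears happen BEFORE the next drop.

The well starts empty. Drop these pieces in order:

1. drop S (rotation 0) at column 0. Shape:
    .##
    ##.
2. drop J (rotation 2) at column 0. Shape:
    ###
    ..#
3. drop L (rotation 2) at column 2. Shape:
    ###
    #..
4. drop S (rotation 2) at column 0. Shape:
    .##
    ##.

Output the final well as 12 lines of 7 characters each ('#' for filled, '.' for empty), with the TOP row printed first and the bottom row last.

Answer: .......
.......
.......
.......
.......
.##....
#####..
..#....
###....
..#....
.##....
##.....

Derivation:
Drop 1: S rot0 at col 0 lands with bottom-row=0; cleared 0 line(s) (total 0); column heights now [1 2 2 0 0 0 0], max=2
Drop 2: J rot2 at col 0 lands with bottom-row=2; cleared 0 line(s) (total 0); column heights now [4 4 4 0 0 0 0], max=4
Drop 3: L rot2 at col 2 lands with bottom-row=4; cleared 0 line(s) (total 0); column heights now [4 4 6 6 6 0 0], max=6
Drop 4: S rot2 at col 0 lands with bottom-row=5; cleared 0 line(s) (total 0); column heights now [6 7 7 6 6 0 0], max=7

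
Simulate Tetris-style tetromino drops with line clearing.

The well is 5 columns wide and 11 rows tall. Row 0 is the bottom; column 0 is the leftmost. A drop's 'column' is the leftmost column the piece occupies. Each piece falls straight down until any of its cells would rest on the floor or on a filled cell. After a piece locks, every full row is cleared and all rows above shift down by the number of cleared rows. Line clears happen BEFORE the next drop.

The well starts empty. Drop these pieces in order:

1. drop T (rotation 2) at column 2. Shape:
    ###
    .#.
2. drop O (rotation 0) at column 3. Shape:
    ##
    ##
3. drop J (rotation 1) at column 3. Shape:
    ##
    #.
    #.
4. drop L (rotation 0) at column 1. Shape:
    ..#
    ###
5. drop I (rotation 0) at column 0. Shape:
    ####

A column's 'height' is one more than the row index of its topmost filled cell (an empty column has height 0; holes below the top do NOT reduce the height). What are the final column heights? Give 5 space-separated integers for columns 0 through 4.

Drop 1: T rot2 at col 2 lands with bottom-row=0; cleared 0 line(s) (total 0); column heights now [0 0 2 2 2], max=2
Drop 2: O rot0 at col 3 lands with bottom-row=2; cleared 0 line(s) (total 0); column heights now [0 0 2 4 4], max=4
Drop 3: J rot1 at col 3 lands with bottom-row=4; cleared 0 line(s) (total 0); column heights now [0 0 2 7 7], max=7
Drop 4: L rot0 at col 1 lands with bottom-row=7; cleared 0 line(s) (total 0); column heights now [0 8 8 9 7], max=9
Drop 5: I rot0 at col 0 lands with bottom-row=9; cleared 0 line(s) (total 0); column heights now [10 10 10 10 7], max=10

Answer: 10 10 10 10 7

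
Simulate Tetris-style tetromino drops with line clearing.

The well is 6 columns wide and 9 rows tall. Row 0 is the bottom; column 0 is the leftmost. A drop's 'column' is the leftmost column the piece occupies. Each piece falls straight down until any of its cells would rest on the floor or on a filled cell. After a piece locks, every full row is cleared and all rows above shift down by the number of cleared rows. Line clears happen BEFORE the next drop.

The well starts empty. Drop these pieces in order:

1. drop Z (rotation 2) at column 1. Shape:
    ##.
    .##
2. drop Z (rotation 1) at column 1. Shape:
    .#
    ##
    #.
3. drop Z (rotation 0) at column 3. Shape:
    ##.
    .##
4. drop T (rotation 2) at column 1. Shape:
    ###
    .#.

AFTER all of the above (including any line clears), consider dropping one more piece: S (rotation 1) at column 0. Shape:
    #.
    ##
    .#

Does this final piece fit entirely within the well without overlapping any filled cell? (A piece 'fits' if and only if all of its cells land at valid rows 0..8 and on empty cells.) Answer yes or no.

Drop 1: Z rot2 at col 1 lands with bottom-row=0; cleared 0 line(s) (total 0); column heights now [0 2 2 1 0 0], max=2
Drop 2: Z rot1 at col 1 lands with bottom-row=2; cleared 0 line(s) (total 0); column heights now [0 4 5 1 0 0], max=5
Drop 3: Z rot0 at col 3 lands with bottom-row=0; cleared 0 line(s) (total 0); column heights now [0 4 5 2 2 1], max=5
Drop 4: T rot2 at col 1 lands with bottom-row=5; cleared 0 line(s) (total 0); column heights now [0 7 7 7 2 1], max=7
Test piece S rot1 at col 0 (width 2): heights before test = [0 7 7 7 2 1]; fits = False

Answer: no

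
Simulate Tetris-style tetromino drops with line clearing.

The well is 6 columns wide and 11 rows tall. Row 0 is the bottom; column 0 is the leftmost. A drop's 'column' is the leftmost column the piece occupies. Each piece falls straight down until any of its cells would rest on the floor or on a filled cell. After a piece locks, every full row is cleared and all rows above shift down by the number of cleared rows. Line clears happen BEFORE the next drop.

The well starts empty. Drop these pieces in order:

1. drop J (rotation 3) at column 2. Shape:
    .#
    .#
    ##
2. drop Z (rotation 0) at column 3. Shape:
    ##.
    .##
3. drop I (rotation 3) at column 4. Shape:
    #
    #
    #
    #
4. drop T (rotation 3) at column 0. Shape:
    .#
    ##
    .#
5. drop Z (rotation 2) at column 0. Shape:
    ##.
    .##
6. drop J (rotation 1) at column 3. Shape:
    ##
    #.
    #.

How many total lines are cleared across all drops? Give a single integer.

Drop 1: J rot3 at col 2 lands with bottom-row=0; cleared 0 line(s) (total 0); column heights now [0 0 1 3 0 0], max=3
Drop 2: Z rot0 at col 3 lands with bottom-row=2; cleared 0 line(s) (total 0); column heights now [0 0 1 4 4 3], max=4
Drop 3: I rot3 at col 4 lands with bottom-row=4; cleared 0 line(s) (total 0); column heights now [0 0 1 4 8 3], max=8
Drop 4: T rot3 at col 0 lands with bottom-row=0; cleared 0 line(s) (total 0); column heights now [2 3 1 4 8 3], max=8
Drop 5: Z rot2 at col 0 lands with bottom-row=3; cleared 0 line(s) (total 0); column heights now [5 5 4 4 8 3], max=8
Drop 6: J rot1 at col 3 lands with bottom-row=6; cleared 0 line(s) (total 0); column heights now [5 5 4 9 9 3], max=9

Answer: 0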